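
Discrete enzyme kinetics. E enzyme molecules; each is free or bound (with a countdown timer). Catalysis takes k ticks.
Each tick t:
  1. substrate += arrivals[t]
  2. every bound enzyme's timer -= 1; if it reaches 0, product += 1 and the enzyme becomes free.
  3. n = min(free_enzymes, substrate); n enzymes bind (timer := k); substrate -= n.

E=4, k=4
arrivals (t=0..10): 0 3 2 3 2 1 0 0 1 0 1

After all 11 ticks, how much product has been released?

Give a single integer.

t=0: arr=0 -> substrate=0 bound=0 product=0
t=1: arr=3 -> substrate=0 bound=3 product=0
t=2: arr=2 -> substrate=1 bound=4 product=0
t=3: arr=3 -> substrate=4 bound=4 product=0
t=4: arr=2 -> substrate=6 bound=4 product=0
t=5: arr=1 -> substrate=4 bound=4 product=3
t=6: arr=0 -> substrate=3 bound=4 product=4
t=7: arr=0 -> substrate=3 bound=4 product=4
t=8: arr=1 -> substrate=4 bound=4 product=4
t=9: arr=0 -> substrate=1 bound=4 product=7
t=10: arr=1 -> substrate=1 bound=4 product=8

Answer: 8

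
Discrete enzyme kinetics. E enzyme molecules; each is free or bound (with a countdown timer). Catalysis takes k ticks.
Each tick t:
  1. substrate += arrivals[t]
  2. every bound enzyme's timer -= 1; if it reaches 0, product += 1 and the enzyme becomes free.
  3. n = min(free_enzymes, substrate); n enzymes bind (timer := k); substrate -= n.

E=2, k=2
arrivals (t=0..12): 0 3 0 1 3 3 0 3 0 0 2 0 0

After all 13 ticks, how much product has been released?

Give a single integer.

t=0: arr=0 -> substrate=0 bound=0 product=0
t=1: arr=3 -> substrate=1 bound=2 product=0
t=2: arr=0 -> substrate=1 bound=2 product=0
t=3: arr=1 -> substrate=0 bound=2 product=2
t=4: arr=3 -> substrate=3 bound=2 product=2
t=5: arr=3 -> substrate=4 bound=2 product=4
t=6: arr=0 -> substrate=4 bound=2 product=4
t=7: arr=3 -> substrate=5 bound=2 product=6
t=8: arr=0 -> substrate=5 bound=2 product=6
t=9: arr=0 -> substrate=3 bound=2 product=8
t=10: arr=2 -> substrate=5 bound=2 product=8
t=11: arr=0 -> substrate=3 bound=2 product=10
t=12: arr=0 -> substrate=3 bound=2 product=10

Answer: 10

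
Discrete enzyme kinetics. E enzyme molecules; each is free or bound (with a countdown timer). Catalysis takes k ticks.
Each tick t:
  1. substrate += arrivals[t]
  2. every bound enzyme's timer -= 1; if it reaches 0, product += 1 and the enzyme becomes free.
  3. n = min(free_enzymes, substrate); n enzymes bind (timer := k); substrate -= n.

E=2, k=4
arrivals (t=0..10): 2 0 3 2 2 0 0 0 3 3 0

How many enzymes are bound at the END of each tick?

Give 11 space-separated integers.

Answer: 2 2 2 2 2 2 2 2 2 2 2

Derivation:
t=0: arr=2 -> substrate=0 bound=2 product=0
t=1: arr=0 -> substrate=0 bound=2 product=0
t=2: arr=3 -> substrate=3 bound=2 product=0
t=3: arr=2 -> substrate=5 bound=2 product=0
t=4: arr=2 -> substrate=5 bound=2 product=2
t=5: arr=0 -> substrate=5 bound=2 product=2
t=6: arr=0 -> substrate=5 bound=2 product=2
t=7: arr=0 -> substrate=5 bound=2 product=2
t=8: arr=3 -> substrate=6 bound=2 product=4
t=9: arr=3 -> substrate=9 bound=2 product=4
t=10: arr=0 -> substrate=9 bound=2 product=4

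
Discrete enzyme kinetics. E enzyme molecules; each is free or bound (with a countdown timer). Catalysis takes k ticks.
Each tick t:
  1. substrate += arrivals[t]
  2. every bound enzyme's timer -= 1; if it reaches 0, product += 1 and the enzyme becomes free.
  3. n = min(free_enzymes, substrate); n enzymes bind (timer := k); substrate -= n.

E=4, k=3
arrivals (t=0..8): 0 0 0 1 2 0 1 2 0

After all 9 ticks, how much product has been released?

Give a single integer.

t=0: arr=0 -> substrate=0 bound=0 product=0
t=1: arr=0 -> substrate=0 bound=0 product=0
t=2: arr=0 -> substrate=0 bound=0 product=0
t=3: arr=1 -> substrate=0 bound=1 product=0
t=4: arr=2 -> substrate=0 bound=3 product=0
t=5: arr=0 -> substrate=0 bound=3 product=0
t=6: arr=1 -> substrate=0 bound=3 product=1
t=7: arr=2 -> substrate=0 bound=3 product=3
t=8: arr=0 -> substrate=0 bound=3 product=3

Answer: 3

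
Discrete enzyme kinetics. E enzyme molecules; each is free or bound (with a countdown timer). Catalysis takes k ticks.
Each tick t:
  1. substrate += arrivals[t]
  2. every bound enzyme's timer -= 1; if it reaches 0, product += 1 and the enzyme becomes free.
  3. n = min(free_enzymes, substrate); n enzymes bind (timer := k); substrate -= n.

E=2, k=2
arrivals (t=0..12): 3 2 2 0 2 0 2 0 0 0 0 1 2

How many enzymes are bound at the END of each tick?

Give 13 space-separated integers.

Answer: 2 2 2 2 2 2 2 2 2 2 1 2 2

Derivation:
t=0: arr=3 -> substrate=1 bound=2 product=0
t=1: arr=2 -> substrate=3 bound=2 product=0
t=2: arr=2 -> substrate=3 bound=2 product=2
t=3: arr=0 -> substrate=3 bound=2 product=2
t=4: arr=2 -> substrate=3 bound=2 product=4
t=5: arr=0 -> substrate=3 bound=2 product=4
t=6: arr=2 -> substrate=3 bound=2 product=6
t=7: arr=0 -> substrate=3 bound=2 product=6
t=8: arr=0 -> substrate=1 bound=2 product=8
t=9: arr=0 -> substrate=1 bound=2 product=8
t=10: arr=0 -> substrate=0 bound=1 product=10
t=11: arr=1 -> substrate=0 bound=2 product=10
t=12: arr=2 -> substrate=1 bound=2 product=11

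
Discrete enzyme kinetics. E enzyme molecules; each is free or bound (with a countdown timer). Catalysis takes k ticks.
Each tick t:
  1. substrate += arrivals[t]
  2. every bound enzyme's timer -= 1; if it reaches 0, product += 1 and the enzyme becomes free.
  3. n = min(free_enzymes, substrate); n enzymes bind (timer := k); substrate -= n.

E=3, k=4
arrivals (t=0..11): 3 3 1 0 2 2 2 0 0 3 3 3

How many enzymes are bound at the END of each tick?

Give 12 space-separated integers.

Answer: 3 3 3 3 3 3 3 3 3 3 3 3

Derivation:
t=0: arr=3 -> substrate=0 bound=3 product=0
t=1: arr=3 -> substrate=3 bound=3 product=0
t=2: arr=1 -> substrate=4 bound=3 product=0
t=3: arr=0 -> substrate=4 bound=3 product=0
t=4: arr=2 -> substrate=3 bound=3 product=3
t=5: arr=2 -> substrate=5 bound=3 product=3
t=6: arr=2 -> substrate=7 bound=3 product=3
t=7: arr=0 -> substrate=7 bound=3 product=3
t=8: arr=0 -> substrate=4 bound=3 product=6
t=9: arr=3 -> substrate=7 bound=3 product=6
t=10: arr=3 -> substrate=10 bound=3 product=6
t=11: arr=3 -> substrate=13 bound=3 product=6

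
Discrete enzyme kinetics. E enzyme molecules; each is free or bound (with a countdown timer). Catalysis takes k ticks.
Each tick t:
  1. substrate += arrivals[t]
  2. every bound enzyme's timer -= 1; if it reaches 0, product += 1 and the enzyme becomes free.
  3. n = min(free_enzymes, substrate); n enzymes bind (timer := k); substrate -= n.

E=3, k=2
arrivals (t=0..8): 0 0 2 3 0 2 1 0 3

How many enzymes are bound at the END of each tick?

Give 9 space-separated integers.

Answer: 0 0 2 3 3 3 3 2 3

Derivation:
t=0: arr=0 -> substrate=0 bound=0 product=0
t=1: arr=0 -> substrate=0 bound=0 product=0
t=2: arr=2 -> substrate=0 bound=2 product=0
t=3: arr=3 -> substrate=2 bound=3 product=0
t=4: arr=0 -> substrate=0 bound=3 product=2
t=5: arr=2 -> substrate=1 bound=3 product=3
t=6: arr=1 -> substrate=0 bound=3 product=5
t=7: arr=0 -> substrate=0 bound=2 product=6
t=8: arr=3 -> substrate=0 bound=3 product=8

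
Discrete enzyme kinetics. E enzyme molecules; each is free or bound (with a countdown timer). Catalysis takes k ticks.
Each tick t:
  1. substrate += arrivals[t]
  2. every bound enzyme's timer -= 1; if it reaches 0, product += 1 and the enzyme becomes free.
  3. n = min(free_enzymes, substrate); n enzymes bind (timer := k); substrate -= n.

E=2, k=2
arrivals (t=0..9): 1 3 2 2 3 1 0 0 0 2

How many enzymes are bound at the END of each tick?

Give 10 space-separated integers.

Answer: 1 2 2 2 2 2 2 2 2 2

Derivation:
t=0: arr=1 -> substrate=0 bound=1 product=0
t=1: arr=3 -> substrate=2 bound=2 product=0
t=2: arr=2 -> substrate=3 bound=2 product=1
t=3: arr=2 -> substrate=4 bound=2 product=2
t=4: arr=3 -> substrate=6 bound=2 product=3
t=5: arr=1 -> substrate=6 bound=2 product=4
t=6: arr=0 -> substrate=5 bound=2 product=5
t=7: arr=0 -> substrate=4 bound=2 product=6
t=8: arr=0 -> substrate=3 bound=2 product=7
t=9: arr=2 -> substrate=4 bound=2 product=8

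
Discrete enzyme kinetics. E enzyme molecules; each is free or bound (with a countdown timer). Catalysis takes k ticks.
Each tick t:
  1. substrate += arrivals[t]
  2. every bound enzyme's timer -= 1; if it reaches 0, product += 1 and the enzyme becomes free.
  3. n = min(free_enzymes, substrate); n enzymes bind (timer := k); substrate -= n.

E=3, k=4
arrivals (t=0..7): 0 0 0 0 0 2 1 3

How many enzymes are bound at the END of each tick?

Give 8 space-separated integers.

Answer: 0 0 0 0 0 2 3 3

Derivation:
t=0: arr=0 -> substrate=0 bound=0 product=0
t=1: arr=0 -> substrate=0 bound=0 product=0
t=2: arr=0 -> substrate=0 bound=0 product=0
t=3: arr=0 -> substrate=0 bound=0 product=0
t=4: arr=0 -> substrate=0 bound=0 product=0
t=5: arr=2 -> substrate=0 bound=2 product=0
t=6: arr=1 -> substrate=0 bound=3 product=0
t=7: arr=3 -> substrate=3 bound=3 product=0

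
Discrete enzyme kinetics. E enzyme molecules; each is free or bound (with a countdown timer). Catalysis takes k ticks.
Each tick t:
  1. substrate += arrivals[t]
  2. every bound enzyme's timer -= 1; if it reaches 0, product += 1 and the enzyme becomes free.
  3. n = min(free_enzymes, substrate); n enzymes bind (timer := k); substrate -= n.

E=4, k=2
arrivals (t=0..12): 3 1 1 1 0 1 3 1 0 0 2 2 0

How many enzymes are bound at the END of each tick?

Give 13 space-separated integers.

t=0: arr=3 -> substrate=0 bound=3 product=0
t=1: arr=1 -> substrate=0 bound=4 product=0
t=2: arr=1 -> substrate=0 bound=2 product=3
t=3: arr=1 -> substrate=0 bound=2 product=4
t=4: arr=0 -> substrate=0 bound=1 product=5
t=5: arr=1 -> substrate=0 bound=1 product=6
t=6: arr=3 -> substrate=0 bound=4 product=6
t=7: arr=1 -> substrate=0 bound=4 product=7
t=8: arr=0 -> substrate=0 bound=1 product=10
t=9: arr=0 -> substrate=0 bound=0 product=11
t=10: arr=2 -> substrate=0 bound=2 product=11
t=11: arr=2 -> substrate=0 bound=4 product=11
t=12: arr=0 -> substrate=0 bound=2 product=13

Answer: 3 4 2 2 1 1 4 4 1 0 2 4 2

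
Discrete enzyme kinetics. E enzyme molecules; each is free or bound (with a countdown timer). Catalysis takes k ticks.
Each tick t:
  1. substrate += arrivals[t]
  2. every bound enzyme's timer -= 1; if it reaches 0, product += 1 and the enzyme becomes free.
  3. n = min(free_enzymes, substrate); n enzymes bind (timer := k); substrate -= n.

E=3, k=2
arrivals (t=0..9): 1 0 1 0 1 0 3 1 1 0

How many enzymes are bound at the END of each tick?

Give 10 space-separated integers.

Answer: 1 1 1 1 1 1 3 3 2 2

Derivation:
t=0: arr=1 -> substrate=0 bound=1 product=0
t=1: arr=0 -> substrate=0 bound=1 product=0
t=2: arr=1 -> substrate=0 bound=1 product=1
t=3: arr=0 -> substrate=0 bound=1 product=1
t=4: arr=1 -> substrate=0 bound=1 product=2
t=5: arr=0 -> substrate=0 bound=1 product=2
t=6: arr=3 -> substrate=0 bound=3 product=3
t=7: arr=1 -> substrate=1 bound=3 product=3
t=8: arr=1 -> substrate=0 bound=2 product=6
t=9: arr=0 -> substrate=0 bound=2 product=6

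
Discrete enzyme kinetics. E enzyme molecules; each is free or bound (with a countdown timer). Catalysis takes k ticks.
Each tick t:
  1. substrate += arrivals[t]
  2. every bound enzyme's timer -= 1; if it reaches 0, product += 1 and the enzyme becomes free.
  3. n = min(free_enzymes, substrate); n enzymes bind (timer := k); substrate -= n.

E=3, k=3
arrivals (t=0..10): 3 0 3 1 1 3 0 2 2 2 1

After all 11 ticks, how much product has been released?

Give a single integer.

Answer: 9

Derivation:
t=0: arr=3 -> substrate=0 bound=3 product=0
t=1: arr=0 -> substrate=0 bound=3 product=0
t=2: arr=3 -> substrate=3 bound=3 product=0
t=3: arr=1 -> substrate=1 bound=3 product=3
t=4: arr=1 -> substrate=2 bound=3 product=3
t=5: arr=3 -> substrate=5 bound=3 product=3
t=6: arr=0 -> substrate=2 bound=3 product=6
t=7: arr=2 -> substrate=4 bound=3 product=6
t=8: arr=2 -> substrate=6 bound=3 product=6
t=9: arr=2 -> substrate=5 bound=3 product=9
t=10: arr=1 -> substrate=6 bound=3 product=9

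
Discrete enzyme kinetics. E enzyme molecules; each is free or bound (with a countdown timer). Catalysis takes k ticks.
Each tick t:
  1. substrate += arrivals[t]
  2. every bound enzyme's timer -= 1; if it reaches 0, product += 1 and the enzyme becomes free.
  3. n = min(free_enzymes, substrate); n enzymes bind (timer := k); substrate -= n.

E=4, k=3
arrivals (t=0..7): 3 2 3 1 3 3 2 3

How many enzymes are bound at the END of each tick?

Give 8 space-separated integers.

Answer: 3 4 4 4 4 4 4 4

Derivation:
t=0: arr=3 -> substrate=0 bound=3 product=0
t=1: arr=2 -> substrate=1 bound=4 product=0
t=2: arr=3 -> substrate=4 bound=4 product=0
t=3: arr=1 -> substrate=2 bound=4 product=3
t=4: arr=3 -> substrate=4 bound=4 product=4
t=5: arr=3 -> substrate=7 bound=4 product=4
t=6: arr=2 -> substrate=6 bound=4 product=7
t=7: arr=3 -> substrate=8 bound=4 product=8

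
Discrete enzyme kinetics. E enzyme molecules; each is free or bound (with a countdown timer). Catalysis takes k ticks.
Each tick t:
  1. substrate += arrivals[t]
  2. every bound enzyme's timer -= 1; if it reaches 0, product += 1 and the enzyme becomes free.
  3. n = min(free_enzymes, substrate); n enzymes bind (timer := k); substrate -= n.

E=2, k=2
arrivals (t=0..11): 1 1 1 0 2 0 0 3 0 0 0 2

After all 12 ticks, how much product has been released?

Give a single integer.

t=0: arr=1 -> substrate=0 bound=1 product=0
t=1: arr=1 -> substrate=0 bound=2 product=0
t=2: arr=1 -> substrate=0 bound=2 product=1
t=3: arr=0 -> substrate=0 bound=1 product=2
t=4: arr=2 -> substrate=0 bound=2 product=3
t=5: arr=0 -> substrate=0 bound=2 product=3
t=6: arr=0 -> substrate=0 bound=0 product=5
t=7: arr=3 -> substrate=1 bound=2 product=5
t=8: arr=0 -> substrate=1 bound=2 product=5
t=9: arr=0 -> substrate=0 bound=1 product=7
t=10: arr=0 -> substrate=0 bound=1 product=7
t=11: arr=2 -> substrate=0 bound=2 product=8

Answer: 8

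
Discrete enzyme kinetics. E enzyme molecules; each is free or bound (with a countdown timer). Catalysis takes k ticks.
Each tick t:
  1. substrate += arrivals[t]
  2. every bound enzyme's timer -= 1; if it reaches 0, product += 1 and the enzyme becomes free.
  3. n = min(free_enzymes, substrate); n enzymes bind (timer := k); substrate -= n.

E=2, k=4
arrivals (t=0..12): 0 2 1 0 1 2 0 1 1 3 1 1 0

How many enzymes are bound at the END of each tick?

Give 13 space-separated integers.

Answer: 0 2 2 2 2 2 2 2 2 2 2 2 2

Derivation:
t=0: arr=0 -> substrate=0 bound=0 product=0
t=1: arr=2 -> substrate=0 bound=2 product=0
t=2: arr=1 -> substrate=1 bound=2 product=0
t=3: arr=0 -> substrate=1 bound=2 product=0
t=4: arr=1 -> substrate=2 bound=2 product=0
t=5: arr=2 -> substrate=2 bound=2 product=2
t=6: arr=0 -> substrate=2 bound=2 product=2
t=7: arr=1 -> substrate=3 bound=2 product=2
t=8: arr=1 -> substrate=4 bound=2 product=2
t=9: arr=3 -> substrate=5 bound=2 product=4
t=10: arr=1 -> substrate=6 bound=2 product=4
t=11: arr=1 -> substrate=7 bound=2 product=4
t=12: arr=0 -> substrate=7 bound=2 product=4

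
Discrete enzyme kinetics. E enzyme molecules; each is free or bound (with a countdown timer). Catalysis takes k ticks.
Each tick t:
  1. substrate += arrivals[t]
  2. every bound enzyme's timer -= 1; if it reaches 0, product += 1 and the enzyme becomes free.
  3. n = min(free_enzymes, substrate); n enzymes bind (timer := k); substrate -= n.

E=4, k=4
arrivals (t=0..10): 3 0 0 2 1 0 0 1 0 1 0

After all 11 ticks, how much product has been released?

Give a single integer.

Answer: 6

Derivation:
t=0: arr=3 -> substrate=0 bound=3 product=0
t=1: arr=0 -> substrate=0 bound=3 product=0
t=2: arr=0 -> substrate=0 bound=3 product=0
t=3: arr=2 -> substrate=1 bound=4 product=0
t=4: arr=1 -> substrate=0 bound=3 product=3
t=5: arr=0 -> substrate=0 bound=3 product=3
t=6: arr=0 -> substrate=0 bound=3 product=3
t=7: arr=1 -> substrate=0 bound=3 product=4
t=8: arr=0 -> substrate=0 bound=1 product=6
t=9: arr=1 -> substrate=0 bound=2 product=6
t=10: arr=0 -> substrate=0 bound=2 product=6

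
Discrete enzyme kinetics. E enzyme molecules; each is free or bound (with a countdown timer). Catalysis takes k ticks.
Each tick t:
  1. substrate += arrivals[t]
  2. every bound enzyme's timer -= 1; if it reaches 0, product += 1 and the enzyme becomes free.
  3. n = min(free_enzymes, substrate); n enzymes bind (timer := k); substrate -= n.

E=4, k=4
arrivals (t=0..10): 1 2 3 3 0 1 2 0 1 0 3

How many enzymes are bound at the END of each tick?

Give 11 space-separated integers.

Answer: 1 3 4 4 4 4 4 4 4 4 4

Derivation:
t=0: arr=1 -> substrate=0 bound=1 product=0
t=1: arr=2 -> substrate=0 bound=3 product=0
t=2: arr=3 -> substrate=2 bound=4 product=0
t=3: arr=3 -> substrate=5 bound=4 product=0
t=4: arr=0 -> substrate=4 bound=4 product=1
t=5: arr=1 -> substrate=3 bound=4 product=3
t=6: arr=2 -> substrate=4 bound=4 product=4
t=7: arr=0 -> substrate=4 bound=4 product=4
t=8: arr=1 -> substrate=4 bound=4 product=5
t=9: arr=0 -> substrate=2 bound=4 product=7
t=10: arr=3 -> substrate=4 bound=4 product=8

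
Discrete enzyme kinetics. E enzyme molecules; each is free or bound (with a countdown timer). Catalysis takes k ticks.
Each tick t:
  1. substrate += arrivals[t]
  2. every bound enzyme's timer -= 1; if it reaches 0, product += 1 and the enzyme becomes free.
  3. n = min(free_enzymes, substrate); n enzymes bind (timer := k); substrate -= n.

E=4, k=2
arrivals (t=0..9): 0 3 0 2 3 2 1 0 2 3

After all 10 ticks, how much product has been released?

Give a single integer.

t=0: arr=0 -> substrate=0 bound=0 product=0
t=1: arr=3 -> substrate=0 bound=3 product=0
t=2: arr=0 -> substrate=0 bound=3 product=0
t=3: arr=2 -> substrate=0 bound=2 product=3
t=4: arr=3 -> substrate=1 bound=4 product=3
t=5: arr=2 -> substrate=1 bound=4 product=5
t=6: arr=1 -> substrate=0 bound=4 product=7
t=7: arr=0 -> substrate=0 bound=2 product=9
t=8: arr=2 -> substrate=0 bound=2 product=11
t=9: arr=3 -> substrate=1 bound=4 product=11

Answer: 11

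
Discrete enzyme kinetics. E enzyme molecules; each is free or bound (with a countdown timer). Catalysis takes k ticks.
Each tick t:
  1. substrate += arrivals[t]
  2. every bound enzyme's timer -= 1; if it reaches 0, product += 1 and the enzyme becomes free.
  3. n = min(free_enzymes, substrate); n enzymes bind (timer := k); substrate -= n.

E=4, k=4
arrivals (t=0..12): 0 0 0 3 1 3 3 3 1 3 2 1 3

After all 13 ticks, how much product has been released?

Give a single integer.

Answer: 8

Derivation:
t=0: arr=0 -> substrate=0 bound=0 product=0
t=1: arr=0 -> substrate=0 bound=0 product=0
t=2: arr=0 -> substrate=0 bound=0 product=0
t=3: arr=3 -> substrate=0 bound=3 product=0
t=4: arr=1 -> substrate=0 bound=4 product=0
t=5: arr=3 -> substrate=3 bound=4 product=0
t=6: arr=3 -> substrate=6 bound=4 product=0
t=7: arr=3 -> substrate=6 bound=4 product=3
t=8: arr=1 -> substrate=6 bound=4 product=4
t=9: arr=3 -> substrate=9 bound=4 product=4
t=10: arr=2 -> substrate=11 bound=4 product=4
t=11: arr=1 -> substrate=9 bound=4 product=7
t=12: arr=3 -> substrate=11 bound=4 product=8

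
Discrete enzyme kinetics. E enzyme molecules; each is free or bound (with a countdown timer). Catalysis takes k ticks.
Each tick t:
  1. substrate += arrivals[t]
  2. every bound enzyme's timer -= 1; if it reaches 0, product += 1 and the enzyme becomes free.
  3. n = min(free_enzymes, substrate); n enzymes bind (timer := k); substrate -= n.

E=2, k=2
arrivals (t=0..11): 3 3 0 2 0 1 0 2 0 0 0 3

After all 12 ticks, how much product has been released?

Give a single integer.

Answer: 10

Derivation:
t=0: arr=3 -> substrate=1 bound=2 product=0
t=1: arr=3 -> substrate=4 bound=2 product=0
t=2: arr=0 -> substrate=2 bound=2 product=2
t=3: arr=2 -> substrate=4 bound=2 product=2
t=4: arr=0 -> substrate=2 bound=2 product=4
t=5: arr=1 -> substrate=3 bound=2 product=4
t=6: arr=0 -> substrate=1 bound=2 product=6
t=7: arr=2 -> substrate=3 bound=2 product=6
t=8: arr=0 -> substrate=1 bound=2 product=8
t=9: arr=0 -> substrate=1 bound=2 product=8
t=10: arr=0 -> substrate=0 bound=1 product=10
t=11: arr=3 -> substrate=2 bound=2 product=10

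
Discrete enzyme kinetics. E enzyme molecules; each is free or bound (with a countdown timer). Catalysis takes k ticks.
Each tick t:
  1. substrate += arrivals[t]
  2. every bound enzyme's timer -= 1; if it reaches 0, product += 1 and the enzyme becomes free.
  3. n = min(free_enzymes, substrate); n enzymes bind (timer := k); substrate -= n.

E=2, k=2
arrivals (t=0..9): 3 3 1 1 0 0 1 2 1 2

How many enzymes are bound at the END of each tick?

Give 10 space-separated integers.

Answer: 2 2 2 2 2 2 2 2 2 2

Derivation:
t=0: arr=3 -> substrate=1 bound=2 product=0
t=1: arr=3 -> substrate=4 bound=2 product=0
t=2: arr=1 -> substrate=3 bound=2 product=2
t=3: arr=1 -> substrate=4 bound=2 product=2
t=4: arr=0 -> substrate=2 bound=2 product=4
t=5: arr=0 -> substrate=2 bound=2 product=4
t=6: arr=1 -> substrate=1 bound=2 product=6
t=7: arr=2 -> substrate=3 bound=2 product=6
t=8: arr=1 -> substrate=2 bound=2 product=8
t=9: arr=2 -> substrate=4 bound=2 product=8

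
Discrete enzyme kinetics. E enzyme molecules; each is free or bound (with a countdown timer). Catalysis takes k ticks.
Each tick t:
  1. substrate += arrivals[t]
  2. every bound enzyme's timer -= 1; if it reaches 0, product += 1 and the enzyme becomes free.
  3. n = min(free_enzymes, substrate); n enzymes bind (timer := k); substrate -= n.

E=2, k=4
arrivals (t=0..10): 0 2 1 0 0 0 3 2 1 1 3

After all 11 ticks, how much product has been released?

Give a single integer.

Answer: 4

Derivation:
t=0: arr=0 -> substrate=0 bound=0 product=0
t=1: arr=2 -> substrate=0 bound=2 product=0
t=2: arr=1 -> substrate=1 bound=2 product=0
t=3: arr=0 -> substrate=1 bound=2 product=0
t=4: arr=0 -> substrate=1 bound=2 product=0
t=5: arr=0 -> substrate=0 bound=1 product=2
t=6: arr=3 -> substrate=2 bound=2 product=2
t=7: arr=2 -> substrate=4 bound=2 product=2
t=8: arr=1 -> substrate=5 bound=2 product=2
t=9: arr=1 -> substrate=5 bound=2 product=3
t=10: arr=3 -> substrate=7 bound=2 product=4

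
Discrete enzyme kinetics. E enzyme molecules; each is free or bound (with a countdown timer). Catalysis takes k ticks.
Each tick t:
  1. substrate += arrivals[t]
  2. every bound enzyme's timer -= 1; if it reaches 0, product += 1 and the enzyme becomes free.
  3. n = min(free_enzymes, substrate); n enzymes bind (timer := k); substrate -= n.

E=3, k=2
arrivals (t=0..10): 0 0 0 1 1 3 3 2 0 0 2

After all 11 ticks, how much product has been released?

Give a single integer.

t=0: arr=0 -> substrate=0 bound=0 product=0
t=1: arr=0 -> substrate=0 bound=0 product=0
t=2: arr=0 -> substrate=0 bound=0 product=0
t=3: arr=1 -> substrate=0 bound=1 product=0
t=4: arr=1 -> substrate=0 bound=2 product=0
t=5: arr=3 -> substrate=1 bound=3 product=1
t=6: arr=3 -> substrate=3 bound=3 product=2
t=7: arr=2 -> substrate=3 bound=3 product=4
t=8: arr=0 -> substrate=2 bound=3 product=5
t=9: arr=0 -> substrate=0 bound=3 product=7
t=10: arr=2 -> substrate=1 bound=3 product=8

Answer: 8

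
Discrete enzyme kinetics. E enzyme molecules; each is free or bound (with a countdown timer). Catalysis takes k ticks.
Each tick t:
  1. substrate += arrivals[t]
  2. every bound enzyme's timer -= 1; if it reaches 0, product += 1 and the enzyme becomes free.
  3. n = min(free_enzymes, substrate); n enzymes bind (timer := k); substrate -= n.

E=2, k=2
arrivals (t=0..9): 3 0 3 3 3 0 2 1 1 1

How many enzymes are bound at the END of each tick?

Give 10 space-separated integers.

Answer: 2 2 2 2 2 2 2 2 2 2

Derivation:
t=0: arr=3 -> substrate=1 bound=2 product=0
t=1: arr=0 -> substrate=1 bound=2 product=0
t=2: arr=3 -> substrate=2 bound=2 product=2
t=3: arr=3 -> substrate=5 bound=2 product=2
t=4: arr=3 -> substrate=6 bound=2 product=4
t=5: arr=0 -> substrate=6 bound=2 product=4
t=6: arr=2 -> substrate=6 bound=2 product=6
t=7: arr=1 -> substrate=7 bound=2 product=6
t=8: arr=1 -> substrate=6 bound=2 product=8
t=9: arr=1 -> substrate=7 bound=2 product=8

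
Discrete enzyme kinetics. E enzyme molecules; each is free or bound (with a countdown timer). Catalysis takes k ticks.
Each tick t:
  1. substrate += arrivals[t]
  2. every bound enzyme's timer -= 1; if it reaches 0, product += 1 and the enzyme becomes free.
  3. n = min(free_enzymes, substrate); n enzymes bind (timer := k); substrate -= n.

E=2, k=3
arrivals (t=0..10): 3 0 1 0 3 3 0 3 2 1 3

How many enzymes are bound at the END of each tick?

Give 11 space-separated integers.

Answer: 2 2 2 2 2 2 2 2 2 2 2

Derivation:
t=0: arr=3 -> substrate=1 bound=2 product=0
t=1: arr=0 -> substrate=1 bound=2 product=0
t=2: arr=1 -> substrate=2 bound=2 product=0
t=3: arr=0 -> substrate=0 bound=2 product=2
t=4: arr=3 -> substrate=3 bound=2 product=2
t=5: arr=3 -> substrate=6 bound=2 product=2
t=6: arr=0 -> substrate=4 bound=2 product=4
t=7: arr=3 -> substrate=7 bound=2 product=4
t=8: arr=2 -> substrate=9 bound=2 product=4
t=9: arr=1 -> substrate=8 bound=2 product=6
t=10: arr=3 -> substrate=11 bound=2 product=6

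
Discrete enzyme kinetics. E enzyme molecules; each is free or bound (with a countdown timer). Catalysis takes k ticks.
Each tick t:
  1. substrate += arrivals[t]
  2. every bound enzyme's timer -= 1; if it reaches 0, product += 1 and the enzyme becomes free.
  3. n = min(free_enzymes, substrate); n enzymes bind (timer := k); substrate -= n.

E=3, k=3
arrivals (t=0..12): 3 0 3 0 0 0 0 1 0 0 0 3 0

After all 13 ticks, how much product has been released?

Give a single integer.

Answer: 7

Derivation:
t=0: arr=3 -> substrate=0 bound=3 product=0
t=1: arr=0 -> substrate=0 bound=3 product=0
t=2: arr=3 -> substrate=3 bound=3 product=0
t=3: arr=0 -> substrate=0 bound=3 product=3
t=4: arr=0 -> substrate=0 bound=3 product=3
t=5: arr=0 -> substrate=0 bound=3 product=3
t=6: arr=0 -> substrate=0 bound=0 product=6
t=7: arr=1 -> substrate=0 bound=1 product=6
t=8: arr=0 -> substrate=0 bound=1 product=6
t=9: arr=0 -> substrate=0 bound=1 product=6
t=10: arr=0 -> substrate=0 bound=0 product=7
t=11: arr=3 -> substrate=0 bound=3 product=7
t=12: arr=0 -> substrate=0 bound=3 product=7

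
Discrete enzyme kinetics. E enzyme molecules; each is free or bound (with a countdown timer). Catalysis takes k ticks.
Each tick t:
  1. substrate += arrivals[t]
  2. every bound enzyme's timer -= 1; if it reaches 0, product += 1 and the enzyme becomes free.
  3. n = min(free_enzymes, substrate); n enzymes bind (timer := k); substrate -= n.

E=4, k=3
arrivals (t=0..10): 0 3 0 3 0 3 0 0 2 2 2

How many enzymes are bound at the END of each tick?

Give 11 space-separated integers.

t=0: arr=0 -> substrate=0 bound=0 product=0
t=1: arr=3 -> substrate=0 bound=3 product=0
t=2: arr=0 -> substrate=0 bound=3 product=0
t=3: arr=3 -> substrate=2 bound=4 product=0
t=4: arr=0 -> substrate=0 bound=3 product=3
t=5: arr=3 -> substrate=2 bound=4 product=3
t=6: arr=0 -> substrate=1 bound=4 product=4
t=7: arr=0 -> substrate=0 bound=3 product=6
t=8: arr=2 -> substrate=0 bound=4 product=7
t=9: arr=2 -> substrate=1 bound=4 product=8
t=10: arr=2 -> substrate=2 bound=4 product=9

Answer: 0 3 3 4 3 4 4 3 4 4 4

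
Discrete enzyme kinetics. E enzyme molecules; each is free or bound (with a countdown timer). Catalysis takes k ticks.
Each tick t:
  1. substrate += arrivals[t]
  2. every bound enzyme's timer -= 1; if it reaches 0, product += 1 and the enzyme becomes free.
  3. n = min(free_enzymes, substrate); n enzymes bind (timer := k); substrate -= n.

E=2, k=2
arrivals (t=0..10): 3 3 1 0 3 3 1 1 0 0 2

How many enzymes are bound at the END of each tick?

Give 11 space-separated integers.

t=0: arr=3 -> substrate=1 bound=2 product=0
t=1: arr=3 -> substrate=4 bound=2 product=0
t=2: arr=1 -> substrate=3 bound=2 product=2
t=3: arr=0 -> substrate=3 bound=2 product=2
t=4: arr=3 -> substrate=4 bound=2 product=4
t=5: arr=3 -> substrate=7 bound=2 product=4
t=6: arr=1 -> substrate=6 bound=2 product=6
t=7: arr=1 -> substrate=7 bound=2 product=6
t=8: arr=0 -> substrate=5 bound=2 product=8
t=9: arr=0 -> substrate=5 bound=2 product=8
t=10: arr=2 -> substrate=5 bound=2 product=10

Answer: 2 2 2 2 2 2 2 2 2 2 2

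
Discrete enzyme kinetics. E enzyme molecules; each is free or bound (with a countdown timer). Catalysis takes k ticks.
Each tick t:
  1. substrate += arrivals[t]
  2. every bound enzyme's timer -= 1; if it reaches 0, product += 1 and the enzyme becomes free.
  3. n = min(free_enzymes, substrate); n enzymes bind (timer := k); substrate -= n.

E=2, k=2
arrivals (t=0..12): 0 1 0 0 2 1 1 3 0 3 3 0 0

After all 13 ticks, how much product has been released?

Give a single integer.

t=0: arr=0 -> substrate=0 bound=0 product=0
t=1: arr=1 -> substrate=0 bound=1 product=0
t=2: arr=0 -> substrate=0 bound=1 product=0
t=3: arr=0 -> substrate=0 bound=0 product=1
t=4: arr=2 -> substrate=0 bound=2 product=1
t=5: arr=1 -> substrate=1 bound=2 product=1
t=6: arr=1 -> substrate=0 bound=2 product=3
t=7: arr=3 -> substrate=3 bound=2 product=3
t=8: arr=0 -> substrate=1 bound=2 product=5
t=9: arr=3 -> substrate=4 bound=2 product=5
t=10: arr=3 -> substrate=5 bound=2 product=7
t=11: arr=0 -> substrate=5 bound=2 product=7
t=12: arr=0 -> substrate=3 bound=2 product=9

Answer: 9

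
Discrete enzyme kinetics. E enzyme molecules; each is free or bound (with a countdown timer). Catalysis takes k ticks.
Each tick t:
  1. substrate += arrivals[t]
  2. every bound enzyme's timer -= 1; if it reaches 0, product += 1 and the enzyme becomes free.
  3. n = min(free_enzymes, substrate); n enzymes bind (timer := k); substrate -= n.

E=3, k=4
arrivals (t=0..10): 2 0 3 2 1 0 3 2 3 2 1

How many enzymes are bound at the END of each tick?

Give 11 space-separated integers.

t=0: arr=2 -> substrate=0 bound=2 product=0
t=1: arr=0 -> substrate=0 bound=2 product=0
t=2: arr=3 -> substrate=2 bound=3 product=0
t=3: arr=2 -> substrate=4 bound=3 product=0
t=4: arr=1 -> substrate=3 bound=3 product=2
t=5: arr=0 -> substrate=3 bound=3 product=2
t=6: arr=3 -> substrate=5 bound=3 product=3
t=7: arr=2 -> substrate=7 bound=3 product=3
t=8: arr=3 -> substrate=8 bound=3 product=5
t=9: arr=2 -> substrate=10 bound=3 product=5
t=10: arr=1 -> substrate=10 bound=3 product=6

Answer: 2 2 3 3 3 3 3 3 3 3 3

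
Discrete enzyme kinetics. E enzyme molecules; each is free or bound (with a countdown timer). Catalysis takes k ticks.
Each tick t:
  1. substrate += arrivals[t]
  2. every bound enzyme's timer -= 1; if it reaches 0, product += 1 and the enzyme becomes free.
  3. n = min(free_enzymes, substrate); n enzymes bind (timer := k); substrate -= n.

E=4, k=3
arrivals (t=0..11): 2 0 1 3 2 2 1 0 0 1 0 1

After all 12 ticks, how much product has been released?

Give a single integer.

Answer: 11

Derivation:
t=0: arr=2 -> substrate=0 bound=2 product=0
t=1: arr=0 -> substrate=0 bound=2 product=0
t=2: arr=1 -> substrate=0 bound=3 product=0
t=3: arr=3 -> substrate=0 bound=4 product=2
t=4: arr=2 -> substrate=2 bound=4 product=2
t=5: arr=2 -> substrate=3 bound=4 product=3
t=6: arr=1 -> substrate=1 bound=4 product=6
t=7: arr=0 -> substrate=1 bound=4 product=6
t=8: arr=0 -> substrate=0 bound=4 product=7
t=9: arr=1 -> substrate=0 bound=2 product=10
t=10: arr=0 -> substrate=0 bound=2 product=10
t=11: arr=1 -> substrate=0 bound=2 product=11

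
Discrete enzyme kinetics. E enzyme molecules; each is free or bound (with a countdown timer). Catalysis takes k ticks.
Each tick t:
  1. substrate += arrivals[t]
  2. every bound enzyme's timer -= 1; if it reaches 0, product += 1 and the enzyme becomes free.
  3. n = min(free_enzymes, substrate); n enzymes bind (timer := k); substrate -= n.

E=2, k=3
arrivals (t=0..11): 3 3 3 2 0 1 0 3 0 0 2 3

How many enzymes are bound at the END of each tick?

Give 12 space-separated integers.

t=0: arr=3 -> substrate=1 bound=2 product=0
t=1: arr=3 -> substrate=4 bound=2 product=0
t=2: arr=3 -> substrate=7 bound=2 product=0
t=3: arr=2 -> substrate=7 bound=2 product=2
t=4: arr=0 -> substrate=7 bound=2 product=2
t=5: arr=1 -> substrate=8 bound=2 product=2
t=6: arr=0 -> substrate=6 bound=2 product=4
t=7: arr=3 -> substrate=9 bound=2 product=4
t=8: arr=0 -> substrate=9 bound=2 product=4
t=9: arr=0 -> substrate=7 bound=2 product=6
t=10: arr=2 -> substrate=9 bound=2 product=6
t=11: arr=3 -> substrate=12 bound=2 product=6

Answer: 2 2 2 2 2 2 2 2 2 2 2 2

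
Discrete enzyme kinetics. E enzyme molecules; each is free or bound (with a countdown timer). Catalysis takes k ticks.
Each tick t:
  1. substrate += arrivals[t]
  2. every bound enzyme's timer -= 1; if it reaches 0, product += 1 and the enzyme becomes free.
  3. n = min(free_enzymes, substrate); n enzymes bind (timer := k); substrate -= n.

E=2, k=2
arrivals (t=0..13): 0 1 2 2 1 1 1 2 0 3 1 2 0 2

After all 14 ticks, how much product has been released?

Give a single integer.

Answer: 11

Derivation:
t=0: arr=0 -> substrate=0 bound=0 product=0
t=1: arr=1 -> substrate=0 bound=1 product=0
t=2: arr=2 -> substrate=1 bound=2 product=0
t=3: arr=2 -> substrate=2 bound=2 product=1
t=4: arr=1 -> substrate=2 bound=2 product=2
t=5: arr=1 -> substrate=2 bound=2 product=3
t=6: arr=1 -> substrate=2 bound=2 product=4
t=7: arr=2 -> substrate=3 bound=2 product=5
t=8: arr=0 -> substrate=2 bound=2 product=6
t=9: arr=3 -> substrate=4 bound=2 product=7
t=10: arr=1 -> substrate=4 bound=2 product=8
t=11: arr=2 -> substrate=5 bound=2 product=9
t=12: arr=0 -> substrate=4 bound=2 product=10
t=13: arr=2 -> substrate=5 bound=2 product=11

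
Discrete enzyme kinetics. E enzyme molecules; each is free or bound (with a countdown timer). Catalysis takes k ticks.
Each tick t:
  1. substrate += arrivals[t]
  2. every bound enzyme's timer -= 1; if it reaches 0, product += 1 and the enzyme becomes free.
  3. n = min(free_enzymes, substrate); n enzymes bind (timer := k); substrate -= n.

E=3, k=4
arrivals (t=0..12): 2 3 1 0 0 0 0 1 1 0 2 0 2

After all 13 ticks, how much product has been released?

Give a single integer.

Answer: 8

Derivation:
t=0: arr=2 -> substrate=0 bound=2 product=0
t=1: arr=3 -> substrate=2 bound=3 product=0
t=2: arr=1 -> substrate=3 bound=3 product=0
t=3: arr=0 -> substrate=3 bound=3 product=0
t=4: arr=0 -> substrate=1 bound=3 product=2
t=5: arr=0 -> substrate=0 bound=3 product=3
t=6: arr=0 -> substrate=0 bound=3 product=3
t=7: arr=1 -> substrate=1 bound=3 product=3
t=8: arr=1 -> substrate=0 bound=3 product=5
t=9: arr=0 -> substrate=0 bound=2 product=6
t=10: arr=2 -> substrate=1 bound=3 product=6
t=11: arr=0 -> substrate=1 bound=3 product=6
t=12: arr=2 -> substrate=1 bound=3 product=8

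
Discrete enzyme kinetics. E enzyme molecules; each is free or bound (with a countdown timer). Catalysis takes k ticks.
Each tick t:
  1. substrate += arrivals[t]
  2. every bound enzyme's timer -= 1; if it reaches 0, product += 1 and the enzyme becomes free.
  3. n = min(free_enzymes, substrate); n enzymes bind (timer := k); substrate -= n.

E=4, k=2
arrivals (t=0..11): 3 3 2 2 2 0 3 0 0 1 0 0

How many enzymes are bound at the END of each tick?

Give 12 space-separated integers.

Answer: 3 4 4 4 4 4 4 3 0 1 1 0

Derivation:
t=0: arr=3 -> substrate=0 bound=3 product=0
t=1: arr=3 -> substrate=2 bound=4 product=0
t=2: arr=2 -> substrate=1 bound=4 product=3
t=3: arr=2 -> substrate=2 bound=4 product=4
t=4: arr=2 -> substrate=1 bound=4 product=7
t=5: arr=0 -> substrate=0 bound=4 product=8
t=6: arr=3 -> substrate=0 bound=4 product=11
t=7: arr=0 -> substrate=0 bound=3 product=12
t=8: arr=0 -> substrate=0 bound=0 product=15
t=9: arr=1 -> substrate=0 bound=1 product=15
t=10: arr=0 -> substrate=0 bound=1 product=15
t=11: arr=0 -> substrate=0 bound=0 product=16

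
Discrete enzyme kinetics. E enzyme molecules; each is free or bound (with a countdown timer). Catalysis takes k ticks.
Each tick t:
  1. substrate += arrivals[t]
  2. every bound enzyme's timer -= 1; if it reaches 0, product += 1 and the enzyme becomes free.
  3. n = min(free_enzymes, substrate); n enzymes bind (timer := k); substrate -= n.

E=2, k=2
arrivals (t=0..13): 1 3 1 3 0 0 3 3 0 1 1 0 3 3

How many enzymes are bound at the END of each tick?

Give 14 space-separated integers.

Answer: 1 2 2 2 2 2 2 2 2 2 2 2 2 2

Derivation:
t=0: arr=1 -> substrate=0 bound=1 product=0
t=1: arr=3 -> substrate=2 bound=2 product=0
t=2: arr=1 -> substrate=2 bound=2 product=1
t=3: arr=3 -> substrate=4 bound=2 product=2
t=4: arr=0 -> substrate=3 bound=2 product=3
t=5: arr=0 -> substrate=2 bound=2 product=4
t=6: arr=3 -> substrate=4 bound=2 product=5
t=7: arr=3 -> substrate=6 bound=2 product=6
t=8: arr=0 -> substrate=5 bound=2 product=7
t=9: arr=1 -> substrate=5 bound=2 product=8
t=10: arr=1 -> substrate=5 bound=2 product=9
t=11: arr=0 -> substrate=4 bound=2 product=10
t=12: arr=3 -> substrate=6 bound=2 product=11
t=13: arr=3 -> substrate=8 bound=2 product=12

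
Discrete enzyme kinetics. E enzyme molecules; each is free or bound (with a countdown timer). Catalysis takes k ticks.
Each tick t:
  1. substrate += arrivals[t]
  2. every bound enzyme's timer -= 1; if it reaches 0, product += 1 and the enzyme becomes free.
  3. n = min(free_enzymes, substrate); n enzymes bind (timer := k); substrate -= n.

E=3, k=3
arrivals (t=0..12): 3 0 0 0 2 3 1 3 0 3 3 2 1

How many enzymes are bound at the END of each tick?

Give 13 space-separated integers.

t=0: arr=3 -> substrate=0 bound=3 product=0
t=1: arr=0 -> substrate=0 bound=3 product=0
t=2: arr=0 -> substrate=0 bound=3 product=0
t=3: arr=0 -> substrate=0 bound=0 product=3
t=4: arr=2 -> substrate=0 bound=2 product=3
t=5: arr=3 -> substrate=2 bound=3 product=3
t=6: arr=1 -> substrate=3 bound=3 product=3
t=7: arr=3 -> substrate=4 bound=3 product=5
t=8: arr=0 -> substrate=3 bound=3 product=6
t=9: arr=3 -> substrate=6 bound=3 product=6
t=10: arr=3 -> substrate=7 bound=3 product=8
t=11: arr=2 -> substrate=8 bound=3 product=9
t=12: arr=1 -> substrate=9 bound=3 product=9

Answer: 3 3 3 0 2 3 3 3 3 3 3 3 3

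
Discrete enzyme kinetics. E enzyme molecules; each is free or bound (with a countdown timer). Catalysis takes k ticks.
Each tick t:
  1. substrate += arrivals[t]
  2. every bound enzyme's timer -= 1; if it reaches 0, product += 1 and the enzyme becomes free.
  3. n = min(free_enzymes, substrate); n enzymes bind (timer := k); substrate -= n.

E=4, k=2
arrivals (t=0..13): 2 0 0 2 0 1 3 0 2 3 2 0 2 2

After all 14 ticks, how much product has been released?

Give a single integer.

t=0: arr=2 -> substrate=0 bound=2 product=0
t=1: arr=0 -> substrate=0 bound=2 product=0
t=2: arr=0 -> substrate=0 bound=0 product=2
t=3: arr=2 -> substrate=0 bound=2 product=2
t=4: arr=0 -> substrate=0 bound=2 product=2
t=5: arr=1 -> substrate=0 bound=1 product=4
t=6: arr=3 -> substrate=0 bound=4 product=4
t=7: arr=0 -> substrate=0 bound=3 product=5
t=8: arr=2 -> substrate=0 bound=2 product=8
t=9: arr=3 -> substrate=1 bound=4 product=8
t=10: arr=2 -> substrate=1 bound=4 product=10
t=11: arr=0 -> substrate=0 bound=3 product=12
t=12: arr=2 -> substrate=0 bound=3 product=14
t=13: arr=2 -> substrate=0 bound=4 product=15

Answer: 15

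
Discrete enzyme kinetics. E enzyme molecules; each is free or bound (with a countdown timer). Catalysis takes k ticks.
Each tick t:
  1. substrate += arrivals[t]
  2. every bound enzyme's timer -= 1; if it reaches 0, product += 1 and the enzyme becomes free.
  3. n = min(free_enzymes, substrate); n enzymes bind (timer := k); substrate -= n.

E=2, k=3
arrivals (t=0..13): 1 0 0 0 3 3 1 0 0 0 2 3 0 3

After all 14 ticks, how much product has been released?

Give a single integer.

Answer: 7

Derivation:
t=0: arr=1 -> substrate=0 bound=1 product=0
t=1: arr=0 -> substrate=0 bound=1 product=0
t=2: arr=0 -> substrate=0 bound=1 product=0
t=3: arr=0 -> substrate=0 bound=0 product=1
t=4: arr=3 -> substrate=1 bound=2 product=1
t=5: arr=3 -> substrate=4 bound=2 product=1
t=6: arr=1 -> substrate=5 bound=2 product=1
t=7: arr=0 -> substrate=3 bound=2 product=3
t=8: arr=0 -> substrate=3 bound=2 product=3
t=9: arr=0 -> substrate=3 bound=2 product=3
t=10: arr=2 -> substrate=3 bound=2 product=5
t=11: arr=3 -> substrate=6 bound=2 product=5
t=12: arr=0 -> substrate=6 bound=2 product=5
t=13: arr=3 -> substrate=7 bound=2 product=7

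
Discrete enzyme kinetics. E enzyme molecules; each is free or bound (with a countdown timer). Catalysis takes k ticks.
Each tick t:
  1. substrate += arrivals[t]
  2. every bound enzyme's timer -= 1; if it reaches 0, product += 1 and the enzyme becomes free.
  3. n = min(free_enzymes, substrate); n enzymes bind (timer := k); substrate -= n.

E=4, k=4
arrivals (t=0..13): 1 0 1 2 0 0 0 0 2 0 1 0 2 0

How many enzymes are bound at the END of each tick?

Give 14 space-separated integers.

t=0: arr=1 -> substrate=0 bound=1 product=0
t=1: arr=0 -> substrate=0 bound=1 product=0
t=2: arr=1 -> substrate=0 bound=2 product=0
t=3: arr=2 -> substrate=0 bound=4 product=0
t=4: arr=0 -> substrate=0 bound=3 product=1
t=5: arr=0 -> substrate=0 bound=3 product=1
t=6: arr=0 -> substrate=0 bound=2 product=2
t=7: arr=0 -> substrate=0 bound=0 product=4
t=8: arr=2 -> substrate=0 bound=2 product=4
t=9: arr=0 -> substrate=0 bound=2 product=4
t=10: arr=1 -> substrate=0 bound=3 product=4
t=11: arr=0 -> substrate=0 bound=3 product=4
t=12: arr=2 -> substrate=0 bound=3 product=6
t=13: arr=0 -> substrate=0 bound=3 product=6

Answer: 1 1 2 4 3 3 2 0 2 2 3 3 3 3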